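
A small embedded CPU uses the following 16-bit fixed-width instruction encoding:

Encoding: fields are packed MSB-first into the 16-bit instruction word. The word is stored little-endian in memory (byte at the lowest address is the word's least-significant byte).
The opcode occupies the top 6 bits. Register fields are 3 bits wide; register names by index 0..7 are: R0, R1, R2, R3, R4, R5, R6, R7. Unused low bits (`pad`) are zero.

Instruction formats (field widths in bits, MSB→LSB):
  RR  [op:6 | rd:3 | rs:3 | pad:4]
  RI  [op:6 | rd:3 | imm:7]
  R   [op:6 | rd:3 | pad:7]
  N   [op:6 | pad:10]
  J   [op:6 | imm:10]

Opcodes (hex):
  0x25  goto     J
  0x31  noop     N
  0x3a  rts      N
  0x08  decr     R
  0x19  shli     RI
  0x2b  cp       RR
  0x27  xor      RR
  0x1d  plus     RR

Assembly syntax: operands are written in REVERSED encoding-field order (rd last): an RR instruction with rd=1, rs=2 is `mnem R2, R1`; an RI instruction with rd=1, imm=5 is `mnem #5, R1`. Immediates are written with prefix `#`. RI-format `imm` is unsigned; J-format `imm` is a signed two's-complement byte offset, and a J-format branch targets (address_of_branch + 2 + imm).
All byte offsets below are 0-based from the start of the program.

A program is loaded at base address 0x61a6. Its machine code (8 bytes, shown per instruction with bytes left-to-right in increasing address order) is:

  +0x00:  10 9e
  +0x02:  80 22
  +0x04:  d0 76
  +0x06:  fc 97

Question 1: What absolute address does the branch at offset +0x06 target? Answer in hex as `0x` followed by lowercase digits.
@+06  little-endian(fc 97) = 0x97fc
  opcode bits[15:10]=0x25: goto/J
  imm@[9:0]=0x3fc (s10→-4) ⇒ #-4
  target = base 0x61a6 + off 0x06 + 2 + imm -4 = 0x61aa

0x61aa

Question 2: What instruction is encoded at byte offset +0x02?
decr R5

[02] 80 22 → 0x2280
  top 6b → 0x8 → decr [R]
  [9:7] rd=5 = R5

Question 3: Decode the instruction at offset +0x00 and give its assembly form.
+0x00: 10 9e ⇒ word 0x9e10 (little)
  op=0x9e10>>10=0x27 ⇒ xor (RR)
  rd: (w>>7)&0x7=0x4 → R4
  rs: (w>>4)&0x7=0x1 → R1

xor R1, R4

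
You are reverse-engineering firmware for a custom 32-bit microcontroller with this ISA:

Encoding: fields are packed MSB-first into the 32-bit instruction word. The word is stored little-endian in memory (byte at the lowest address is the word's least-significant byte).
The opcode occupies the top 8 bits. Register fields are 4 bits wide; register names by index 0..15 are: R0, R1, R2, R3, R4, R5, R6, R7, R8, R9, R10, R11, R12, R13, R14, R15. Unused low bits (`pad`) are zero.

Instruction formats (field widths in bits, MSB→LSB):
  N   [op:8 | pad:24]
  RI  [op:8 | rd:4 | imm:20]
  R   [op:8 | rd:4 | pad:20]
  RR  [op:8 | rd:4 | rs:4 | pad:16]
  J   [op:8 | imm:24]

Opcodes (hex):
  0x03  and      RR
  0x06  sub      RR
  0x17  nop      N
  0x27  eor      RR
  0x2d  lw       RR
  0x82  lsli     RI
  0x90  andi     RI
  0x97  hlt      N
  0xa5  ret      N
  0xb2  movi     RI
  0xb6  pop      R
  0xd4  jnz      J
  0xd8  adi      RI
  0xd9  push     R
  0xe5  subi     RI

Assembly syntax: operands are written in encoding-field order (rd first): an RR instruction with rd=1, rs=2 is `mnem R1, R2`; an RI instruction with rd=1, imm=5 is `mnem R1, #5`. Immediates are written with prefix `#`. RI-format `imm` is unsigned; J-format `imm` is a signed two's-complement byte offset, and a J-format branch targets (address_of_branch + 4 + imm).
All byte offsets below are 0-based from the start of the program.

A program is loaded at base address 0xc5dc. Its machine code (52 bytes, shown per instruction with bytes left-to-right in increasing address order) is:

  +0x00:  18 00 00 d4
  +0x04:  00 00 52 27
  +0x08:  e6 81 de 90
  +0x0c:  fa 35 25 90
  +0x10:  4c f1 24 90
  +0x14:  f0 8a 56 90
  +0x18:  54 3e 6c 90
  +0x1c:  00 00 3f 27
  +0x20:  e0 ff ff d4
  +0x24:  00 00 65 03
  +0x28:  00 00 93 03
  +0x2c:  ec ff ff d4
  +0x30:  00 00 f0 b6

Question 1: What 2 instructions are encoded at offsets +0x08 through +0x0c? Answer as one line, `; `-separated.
@+08  little-endian(e6 81 de 90) = 0x90de81e6
  opcode bits[31:24]=0x90: andi/RI
  rd@[23:20]=0xd ⇒ R13
  imm@[19:0]=0xe81e6 ⇒ #950758
@+0c  little-endian(fa 35 25 90) = 0x902535fa
  opcode bits[31:24]=0x90: andi/RI
  rd@[23:20]=0x2 ⇒ R2
  imm@[19:0]=0x535fa ⇒ #341498

andi R13, #950758; andi R2, #341498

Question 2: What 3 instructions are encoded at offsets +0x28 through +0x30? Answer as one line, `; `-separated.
[28] 00 00 93 03 → 0x03930000
  top 8b → 0x3 → and [RR]
  rd@[23:20]=0x9 ⇒ R9
  rs@[19:16]=0x3 ⇒ R3
[2c] ec ff ff d4 → 0xd4ffffec
  top 8b → 0xd4 → jnz [J]
  imm@[23:0]=0xffffec (s24→-20) ⇒ #-20
[30] 00 00 f0 b6 → 0xb6f00000
  top 8b → 0xb6 → pop [R]
  rd@[23:20]=0xf ⇒ R15

and R9, R3; jnz #-20; pop R15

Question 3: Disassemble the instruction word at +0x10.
andi R2, #323916

[10] 4c f1 24 90 → 0x9024f14c
  top 8b → 0x90 → andi [RI]
  rd@[23:20]=0x2 ⇒ R2
  imm@[19:0]=0x4f14c ⇒ #323916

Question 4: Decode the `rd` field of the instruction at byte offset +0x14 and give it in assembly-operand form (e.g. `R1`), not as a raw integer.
off 0x14: read f0 8a 56 90 as little → 0x90568af0
  op=0x90568af0>>24=0x90 ⇒ andi (RI)
  rd: (w>>20)&0xf=0x5 → R5
  imm: (w>>0)&0xfffff=0x68af0 → #428784

R5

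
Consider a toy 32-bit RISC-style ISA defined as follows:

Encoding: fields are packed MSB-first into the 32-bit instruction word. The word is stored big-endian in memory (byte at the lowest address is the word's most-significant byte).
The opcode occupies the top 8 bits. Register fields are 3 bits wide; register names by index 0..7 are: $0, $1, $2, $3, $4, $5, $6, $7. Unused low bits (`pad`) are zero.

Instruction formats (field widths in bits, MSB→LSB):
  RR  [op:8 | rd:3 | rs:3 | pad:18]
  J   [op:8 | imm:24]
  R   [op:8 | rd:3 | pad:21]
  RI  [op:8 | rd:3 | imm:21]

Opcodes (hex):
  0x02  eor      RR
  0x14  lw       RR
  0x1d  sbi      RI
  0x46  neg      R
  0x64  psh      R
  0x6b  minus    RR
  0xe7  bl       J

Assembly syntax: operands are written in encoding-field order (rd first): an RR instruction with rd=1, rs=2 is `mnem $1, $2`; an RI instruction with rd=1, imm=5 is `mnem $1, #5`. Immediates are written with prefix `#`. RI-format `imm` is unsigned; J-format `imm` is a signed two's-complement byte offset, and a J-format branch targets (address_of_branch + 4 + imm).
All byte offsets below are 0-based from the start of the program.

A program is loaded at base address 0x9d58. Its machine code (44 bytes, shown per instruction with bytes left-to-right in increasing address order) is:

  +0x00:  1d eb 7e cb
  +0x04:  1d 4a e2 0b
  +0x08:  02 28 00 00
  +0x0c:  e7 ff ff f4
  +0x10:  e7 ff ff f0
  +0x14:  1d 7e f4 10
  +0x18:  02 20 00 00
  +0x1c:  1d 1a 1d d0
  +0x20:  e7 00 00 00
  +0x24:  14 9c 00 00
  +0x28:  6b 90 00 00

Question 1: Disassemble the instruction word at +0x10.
[10] e7 ff ff f0 → 0xe7fffff0
  top 8b → 0xe7 → bl [J]
  imm: (w>>0)&0xffffff=0xfffff0 (s24→-16) → #-16

bl #-16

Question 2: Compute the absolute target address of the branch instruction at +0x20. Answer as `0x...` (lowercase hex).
off 0x20: read e7 00 00 00 as big → 0xe7000000
  op=0xe7000000>>24=0xe7 ⇒ bl (J)
  imm: (w>>0)&0xffffff=0x0 → #0
  target = base 0x9d58 + off 0x20 + 4 + imm 0 = 0x9d7c

0x9d7c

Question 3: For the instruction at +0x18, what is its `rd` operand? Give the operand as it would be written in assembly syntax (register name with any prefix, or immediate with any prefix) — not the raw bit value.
$1

off 0x18: read 02 20 00 00 as big → 0x02200000
  top 8b → 0x2 → eor [RR]
  rd@[23:21]=0x1 ⇒ $1
  rs@[20:18]=0x0 ⇒ $0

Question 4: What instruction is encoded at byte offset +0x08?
+0x08: 02 28 00 00 ⇒ word 0x02280000 (big)
  top 8b → 0x2 → eor [RR]
  rd@[23:21]=0x1 ⇒ $1
  rs@[20:18]=0x2 ⇒ $2

eor $1, $2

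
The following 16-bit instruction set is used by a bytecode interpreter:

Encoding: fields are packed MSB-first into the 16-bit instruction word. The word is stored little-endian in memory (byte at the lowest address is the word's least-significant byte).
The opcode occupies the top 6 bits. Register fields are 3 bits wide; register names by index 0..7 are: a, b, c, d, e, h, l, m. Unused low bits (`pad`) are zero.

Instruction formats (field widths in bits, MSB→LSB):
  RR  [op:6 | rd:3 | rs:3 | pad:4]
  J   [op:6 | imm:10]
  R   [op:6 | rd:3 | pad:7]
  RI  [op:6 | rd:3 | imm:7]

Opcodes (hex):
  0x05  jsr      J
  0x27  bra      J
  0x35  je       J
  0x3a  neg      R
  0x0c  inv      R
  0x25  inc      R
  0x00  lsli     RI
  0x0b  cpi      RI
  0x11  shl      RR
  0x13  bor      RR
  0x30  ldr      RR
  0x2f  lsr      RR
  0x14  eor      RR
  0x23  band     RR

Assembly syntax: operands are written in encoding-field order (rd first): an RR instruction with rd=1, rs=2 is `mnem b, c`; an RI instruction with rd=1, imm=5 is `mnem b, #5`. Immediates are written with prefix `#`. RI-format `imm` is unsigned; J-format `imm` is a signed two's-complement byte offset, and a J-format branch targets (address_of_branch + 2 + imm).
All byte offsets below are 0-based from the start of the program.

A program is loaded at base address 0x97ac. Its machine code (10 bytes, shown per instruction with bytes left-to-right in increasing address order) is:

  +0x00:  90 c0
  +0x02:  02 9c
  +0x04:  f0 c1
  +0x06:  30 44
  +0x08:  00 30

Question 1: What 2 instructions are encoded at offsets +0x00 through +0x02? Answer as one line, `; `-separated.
@+00  little-endian(90 c0) = 0xc090
  op=0xc090>>10=0x30 ⇒ ldr (RR)
  rd: (w>>7)&0x7=0x1 → b
  rs: (w>>4)&0x7=0x1 → b
@+02  little-endian(02 9c) = 0x9c02
  op=0x9c02>>10=0x27 ⇒ bra (J)
  imm: (w>>0)&0x3ff=0x2 → #2

ldr b, b; bra #2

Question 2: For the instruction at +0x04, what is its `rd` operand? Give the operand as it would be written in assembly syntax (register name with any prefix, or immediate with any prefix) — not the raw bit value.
[04] f0 c1 → 0xc1f0
  top 6b → 0x30 → ldr [RR]
  rd: (w>>7)&0x7=0x3 → d
  rs: (w>>4)&0x7=0x7 → m

d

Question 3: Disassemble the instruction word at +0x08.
inv a

@+08  little-endian(00 30) = 0x3000
  opcode bits[15:10]=0xc: inv/R
  [9:7] rd=0 = a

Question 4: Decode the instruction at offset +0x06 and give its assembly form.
shl a, d

off 0x06: read 30 44 as little → 0x4430
  top 6b → 0x11 → shl [RR]
  [9:7] rd=0 = a
  [6:4] rs=3 = d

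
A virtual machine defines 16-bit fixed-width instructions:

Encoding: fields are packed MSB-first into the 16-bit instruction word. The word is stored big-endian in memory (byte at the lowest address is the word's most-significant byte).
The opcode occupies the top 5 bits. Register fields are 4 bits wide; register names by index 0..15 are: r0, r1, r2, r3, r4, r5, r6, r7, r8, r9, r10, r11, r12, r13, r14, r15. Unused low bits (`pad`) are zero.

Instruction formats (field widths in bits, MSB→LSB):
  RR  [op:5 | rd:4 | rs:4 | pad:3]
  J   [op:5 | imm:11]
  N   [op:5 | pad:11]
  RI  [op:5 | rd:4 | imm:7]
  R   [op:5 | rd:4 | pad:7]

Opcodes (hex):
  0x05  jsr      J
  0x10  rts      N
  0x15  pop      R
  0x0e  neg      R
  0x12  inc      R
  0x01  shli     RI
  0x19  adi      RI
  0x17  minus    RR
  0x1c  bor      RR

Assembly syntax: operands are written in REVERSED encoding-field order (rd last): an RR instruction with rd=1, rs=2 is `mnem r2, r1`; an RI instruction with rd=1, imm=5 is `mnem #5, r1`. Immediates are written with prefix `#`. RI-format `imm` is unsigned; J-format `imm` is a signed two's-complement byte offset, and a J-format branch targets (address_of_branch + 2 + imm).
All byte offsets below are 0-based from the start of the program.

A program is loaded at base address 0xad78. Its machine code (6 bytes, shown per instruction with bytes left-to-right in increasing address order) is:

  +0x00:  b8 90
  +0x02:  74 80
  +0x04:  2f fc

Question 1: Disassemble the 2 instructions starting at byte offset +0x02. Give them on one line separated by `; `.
neg r9; jsr #-4

+0x02: 74 80 ⇒ word 0x7480 (big)
  opcode bits[15:11]=0xe: neg/R
  rd: (w>>7)&0xf=0x9 → r9
+0x04: 2f fc ⇒ word 0x2ffc (big)
  opcode bits[15:11]=0x5: jsr/J
  imm: (w>>0)&0x7ff=0x7fc (s11→-4) → #-4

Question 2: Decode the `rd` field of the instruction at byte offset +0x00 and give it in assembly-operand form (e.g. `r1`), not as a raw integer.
[00] b8 90 → 0xb890
  top 5b → 0x17 → minus [RR]
  rd: (w>>7)&0xf=0x1 → r1
  rs: (w>>3)&0xf=0x2 → r2

r1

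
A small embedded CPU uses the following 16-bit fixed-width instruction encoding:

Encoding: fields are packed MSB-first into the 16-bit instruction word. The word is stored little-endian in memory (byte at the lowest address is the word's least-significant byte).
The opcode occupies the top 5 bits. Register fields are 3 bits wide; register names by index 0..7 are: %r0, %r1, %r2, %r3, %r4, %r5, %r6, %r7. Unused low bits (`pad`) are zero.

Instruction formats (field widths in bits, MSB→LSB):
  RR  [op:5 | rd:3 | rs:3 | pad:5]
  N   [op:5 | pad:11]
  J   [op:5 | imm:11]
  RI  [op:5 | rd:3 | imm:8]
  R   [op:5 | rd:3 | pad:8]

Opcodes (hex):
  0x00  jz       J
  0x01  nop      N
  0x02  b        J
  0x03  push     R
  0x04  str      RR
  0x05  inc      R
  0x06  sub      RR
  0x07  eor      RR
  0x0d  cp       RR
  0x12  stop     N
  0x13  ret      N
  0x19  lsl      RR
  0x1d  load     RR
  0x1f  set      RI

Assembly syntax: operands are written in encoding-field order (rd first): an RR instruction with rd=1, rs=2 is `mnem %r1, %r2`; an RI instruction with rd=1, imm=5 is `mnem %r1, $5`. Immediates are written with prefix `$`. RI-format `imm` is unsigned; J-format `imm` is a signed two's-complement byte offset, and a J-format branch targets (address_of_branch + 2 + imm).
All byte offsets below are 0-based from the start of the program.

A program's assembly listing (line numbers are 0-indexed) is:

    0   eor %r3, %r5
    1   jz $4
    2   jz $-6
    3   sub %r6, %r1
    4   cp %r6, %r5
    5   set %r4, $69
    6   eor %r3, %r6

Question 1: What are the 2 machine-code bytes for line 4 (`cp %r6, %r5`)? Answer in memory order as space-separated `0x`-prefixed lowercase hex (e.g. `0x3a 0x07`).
L4: cp op=0xd:5|rd=6:3|rs=5:3|pad=0:5 ⇒ 0x6ea0 ⇒ little a0 6e

0xa0 0x6e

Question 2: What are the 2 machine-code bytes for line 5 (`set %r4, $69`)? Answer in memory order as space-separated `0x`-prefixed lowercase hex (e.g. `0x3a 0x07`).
5. set fields op=0x1f:5|rd=4:3|imm=69:8 → word fc45h → 45 fc

0x45 0xfc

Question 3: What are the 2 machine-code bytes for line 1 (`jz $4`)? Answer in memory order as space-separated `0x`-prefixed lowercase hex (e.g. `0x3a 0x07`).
1. jz fields op=0x0:5|imm=4:11 → word 0004h → 04 00

0x04 0x00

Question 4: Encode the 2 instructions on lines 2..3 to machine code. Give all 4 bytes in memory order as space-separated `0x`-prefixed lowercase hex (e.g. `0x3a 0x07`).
0xfa 0x07 0x20 0x36

L2: jz op=0x0:5|imm=-6:11 ⇒ 0x07fa ⇒ little fa 07
L3: sub op=0x6:5|rd=6:3|rs=1:3|pad=0:5 ⇒ 0x3620 ⇒ little 20 36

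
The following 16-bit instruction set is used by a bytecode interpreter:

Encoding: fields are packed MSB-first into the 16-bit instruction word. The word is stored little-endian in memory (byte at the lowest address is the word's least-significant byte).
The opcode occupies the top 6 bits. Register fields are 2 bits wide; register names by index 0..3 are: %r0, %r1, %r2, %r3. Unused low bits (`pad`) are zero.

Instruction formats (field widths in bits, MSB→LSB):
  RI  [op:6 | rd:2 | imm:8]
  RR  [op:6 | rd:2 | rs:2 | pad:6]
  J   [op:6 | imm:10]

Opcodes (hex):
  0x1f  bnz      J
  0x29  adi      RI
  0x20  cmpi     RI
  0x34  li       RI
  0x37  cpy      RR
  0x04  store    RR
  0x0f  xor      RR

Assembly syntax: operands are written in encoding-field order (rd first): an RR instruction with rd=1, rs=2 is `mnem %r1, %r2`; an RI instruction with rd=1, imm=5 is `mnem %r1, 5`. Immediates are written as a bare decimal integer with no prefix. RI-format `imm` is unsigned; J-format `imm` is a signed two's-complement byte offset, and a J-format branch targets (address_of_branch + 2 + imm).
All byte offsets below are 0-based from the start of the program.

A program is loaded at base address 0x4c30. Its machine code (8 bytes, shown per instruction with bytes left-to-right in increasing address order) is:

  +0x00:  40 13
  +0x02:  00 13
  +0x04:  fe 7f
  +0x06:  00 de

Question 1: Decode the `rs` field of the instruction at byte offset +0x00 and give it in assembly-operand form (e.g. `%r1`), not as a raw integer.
@+00  little-endian(40 13) = 0x1340
  top 6b → 0x4 → store [RR]
  [9:8] rd=3 = %r3
  [7:6] rs=1 = %r1

%r1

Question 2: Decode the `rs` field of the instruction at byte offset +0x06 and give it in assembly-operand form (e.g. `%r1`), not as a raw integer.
[06] 00 de → 0xde00
  top 6b → 0x37 → cpy [RR]
  [9:8] rd=2 = %r2
  [7:6] rs=0 = %r0

%r0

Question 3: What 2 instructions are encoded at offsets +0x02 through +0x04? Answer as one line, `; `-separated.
store %r3, %r0; bnz -2

@+02  little-endian(00 13) = 0x1300
  opcode bits[15:10]=0x4: store/RR
  rd@[9:8]=0x3 ⇒ %r3
  rs@[7:6]=0x0 ⇒ %r0
@+04  little-endian(fe 7f) = 0x7ffe
  opcode bits[15:10]=0x1f: bnz/J
  imm@[9:0]=0x3fe (s10→-2) ⇒ -2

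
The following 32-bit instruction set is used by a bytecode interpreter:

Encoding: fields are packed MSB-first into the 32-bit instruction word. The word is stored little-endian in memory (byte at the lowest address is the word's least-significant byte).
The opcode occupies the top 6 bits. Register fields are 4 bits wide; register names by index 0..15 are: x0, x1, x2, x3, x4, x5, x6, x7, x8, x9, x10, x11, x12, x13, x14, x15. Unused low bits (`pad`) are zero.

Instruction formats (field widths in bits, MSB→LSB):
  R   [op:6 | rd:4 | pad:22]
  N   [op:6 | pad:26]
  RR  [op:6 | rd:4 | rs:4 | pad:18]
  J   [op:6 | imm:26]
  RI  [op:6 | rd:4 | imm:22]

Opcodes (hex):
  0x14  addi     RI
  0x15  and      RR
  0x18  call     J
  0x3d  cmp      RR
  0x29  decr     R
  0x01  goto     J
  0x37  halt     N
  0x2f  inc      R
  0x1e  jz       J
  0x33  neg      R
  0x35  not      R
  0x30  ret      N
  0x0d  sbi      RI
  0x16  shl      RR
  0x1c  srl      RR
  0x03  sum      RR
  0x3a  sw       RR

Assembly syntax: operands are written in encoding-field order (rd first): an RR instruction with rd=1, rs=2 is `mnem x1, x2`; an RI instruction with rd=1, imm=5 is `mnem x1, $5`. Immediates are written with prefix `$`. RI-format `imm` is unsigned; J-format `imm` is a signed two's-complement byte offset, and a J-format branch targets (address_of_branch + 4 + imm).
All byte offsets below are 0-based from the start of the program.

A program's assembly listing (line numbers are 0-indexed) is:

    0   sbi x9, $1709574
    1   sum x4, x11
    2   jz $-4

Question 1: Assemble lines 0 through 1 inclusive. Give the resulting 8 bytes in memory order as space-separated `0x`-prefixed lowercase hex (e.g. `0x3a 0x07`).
line 0 (sbi): pack op=0xd:6|rd=9:4|imm=1709574:22 = 0x365a1606; little→ 06 16 5a 36
line 1 (sum): pack op=0x3:6|rd=4:4|rs=11:4|pad=0:18 = 0x0d2c0000; little→ 00 00 2c 0d

0x06 0x16 0x5a 0x36 0x00 0x00 0x2c 0x0d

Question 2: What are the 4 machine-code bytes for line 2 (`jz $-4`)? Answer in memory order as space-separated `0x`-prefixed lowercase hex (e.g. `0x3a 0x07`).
line 2 (jz): pack op=0x1e:6|imm=-4:26 = 0x7bfffffc; little→ fc ff ff 7b

0xfc 0xff 0xff 0x7b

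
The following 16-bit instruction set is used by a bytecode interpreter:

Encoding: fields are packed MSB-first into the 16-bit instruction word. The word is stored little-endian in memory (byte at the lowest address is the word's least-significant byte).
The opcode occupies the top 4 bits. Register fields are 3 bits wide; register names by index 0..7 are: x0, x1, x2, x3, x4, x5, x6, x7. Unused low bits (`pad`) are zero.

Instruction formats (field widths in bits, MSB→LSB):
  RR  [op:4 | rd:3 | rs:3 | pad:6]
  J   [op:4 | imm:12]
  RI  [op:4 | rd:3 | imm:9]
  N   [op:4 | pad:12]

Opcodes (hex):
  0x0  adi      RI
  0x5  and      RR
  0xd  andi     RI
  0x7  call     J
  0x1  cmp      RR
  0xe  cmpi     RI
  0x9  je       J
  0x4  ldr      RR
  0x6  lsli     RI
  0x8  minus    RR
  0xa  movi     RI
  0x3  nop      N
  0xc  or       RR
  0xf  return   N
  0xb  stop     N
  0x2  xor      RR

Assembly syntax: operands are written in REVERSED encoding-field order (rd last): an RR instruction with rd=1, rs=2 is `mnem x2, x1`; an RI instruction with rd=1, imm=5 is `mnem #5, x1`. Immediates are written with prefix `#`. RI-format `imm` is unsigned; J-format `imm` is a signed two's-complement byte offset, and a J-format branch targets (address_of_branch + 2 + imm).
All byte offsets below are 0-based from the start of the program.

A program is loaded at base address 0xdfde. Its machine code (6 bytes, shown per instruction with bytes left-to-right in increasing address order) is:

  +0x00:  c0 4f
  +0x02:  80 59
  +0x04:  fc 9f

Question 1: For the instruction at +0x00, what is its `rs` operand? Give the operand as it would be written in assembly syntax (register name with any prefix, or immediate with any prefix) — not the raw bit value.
+0x00: c0 4f ⇒ word 0x4fc0 (little)
  op=0x4fc0>>12=0x4 ⇒ ldr (RR)
  [11:9] rd=7 = x7
  [8:6] rs=7 = x7

x7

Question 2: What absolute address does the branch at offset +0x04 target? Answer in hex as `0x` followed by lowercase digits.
0xdfe0

off 0x04: read fc 9f as little → 0x9ffc
  op=0x9ffc>>12=0x9 ⇒ je (J)
  imm: (w>>0)&0xfff=0xffc (s12→-4) → #-4
  target = base 0xdfde + off 0x04 + 2 + imm -4 = 0xdfe0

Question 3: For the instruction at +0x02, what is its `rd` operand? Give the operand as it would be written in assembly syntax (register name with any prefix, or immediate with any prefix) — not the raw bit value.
x4

+0x02: 80 59 ⇒ word 0x5980 (little)
  opcode bits[15:12]=0x5: and/RR
  rd@[11:9]=0x4 ⇒ x4
  rs@[8:6]=0x6 ⇒ x6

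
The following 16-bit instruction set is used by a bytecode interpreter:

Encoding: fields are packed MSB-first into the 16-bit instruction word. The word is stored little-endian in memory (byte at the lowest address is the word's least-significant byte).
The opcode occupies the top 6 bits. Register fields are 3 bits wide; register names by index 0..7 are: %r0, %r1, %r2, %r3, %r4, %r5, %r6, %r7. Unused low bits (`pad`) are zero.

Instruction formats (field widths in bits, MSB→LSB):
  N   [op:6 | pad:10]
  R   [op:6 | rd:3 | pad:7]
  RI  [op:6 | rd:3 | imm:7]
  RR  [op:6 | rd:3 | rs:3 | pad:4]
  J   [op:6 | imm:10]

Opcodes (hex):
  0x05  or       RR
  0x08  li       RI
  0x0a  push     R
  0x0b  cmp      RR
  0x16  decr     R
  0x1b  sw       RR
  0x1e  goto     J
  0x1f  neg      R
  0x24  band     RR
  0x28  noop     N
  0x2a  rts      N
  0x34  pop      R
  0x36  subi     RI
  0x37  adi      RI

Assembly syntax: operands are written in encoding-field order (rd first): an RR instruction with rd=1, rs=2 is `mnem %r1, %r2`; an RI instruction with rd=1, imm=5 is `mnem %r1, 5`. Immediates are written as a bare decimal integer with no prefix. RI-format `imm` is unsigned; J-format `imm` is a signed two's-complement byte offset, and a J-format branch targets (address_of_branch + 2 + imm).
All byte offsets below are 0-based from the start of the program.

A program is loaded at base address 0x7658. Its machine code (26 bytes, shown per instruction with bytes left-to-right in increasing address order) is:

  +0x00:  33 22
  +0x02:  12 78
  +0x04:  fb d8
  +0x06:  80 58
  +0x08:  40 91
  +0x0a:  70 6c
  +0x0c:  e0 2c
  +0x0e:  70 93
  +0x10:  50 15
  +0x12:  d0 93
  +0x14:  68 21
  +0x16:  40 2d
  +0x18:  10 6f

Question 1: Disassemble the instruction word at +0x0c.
[0c] e0 2c → 0x2ce0
  op=0x2ce0>>10=0xb ⇒ cmp (RR)
  [9:7] rd=1 = %r1
  [6:4] rs=6 = %r6

cmp %r1, %r6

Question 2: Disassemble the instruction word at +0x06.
off 0x06: read 80 58 as little → 0x5880
  op=0x5880>>10=0x16 ⇒ decr (R)
  [9:7] rd=1 = %r1

decr %r1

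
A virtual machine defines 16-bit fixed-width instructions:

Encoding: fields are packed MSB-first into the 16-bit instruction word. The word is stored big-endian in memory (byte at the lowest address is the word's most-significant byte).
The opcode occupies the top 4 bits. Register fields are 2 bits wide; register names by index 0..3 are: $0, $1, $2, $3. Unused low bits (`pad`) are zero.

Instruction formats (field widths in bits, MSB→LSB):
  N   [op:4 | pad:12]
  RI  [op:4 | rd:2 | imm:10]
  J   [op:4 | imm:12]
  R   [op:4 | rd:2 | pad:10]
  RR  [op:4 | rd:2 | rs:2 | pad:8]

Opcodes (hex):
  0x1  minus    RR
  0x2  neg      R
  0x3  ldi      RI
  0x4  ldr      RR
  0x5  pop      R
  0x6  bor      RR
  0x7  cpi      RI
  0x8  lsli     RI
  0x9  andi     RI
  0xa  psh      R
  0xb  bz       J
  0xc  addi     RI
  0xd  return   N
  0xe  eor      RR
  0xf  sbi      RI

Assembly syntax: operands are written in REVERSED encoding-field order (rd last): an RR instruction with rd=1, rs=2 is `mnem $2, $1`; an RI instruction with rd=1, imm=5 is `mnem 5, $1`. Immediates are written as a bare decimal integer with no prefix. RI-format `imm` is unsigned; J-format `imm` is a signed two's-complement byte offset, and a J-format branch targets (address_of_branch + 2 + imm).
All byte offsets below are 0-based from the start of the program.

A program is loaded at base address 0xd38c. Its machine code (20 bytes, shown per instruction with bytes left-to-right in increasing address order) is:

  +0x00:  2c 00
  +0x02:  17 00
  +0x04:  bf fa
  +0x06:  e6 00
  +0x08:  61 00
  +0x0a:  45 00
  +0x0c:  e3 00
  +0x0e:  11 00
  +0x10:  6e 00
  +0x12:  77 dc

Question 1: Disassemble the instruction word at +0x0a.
ldr $1, $1

off 0x0a: read 45 00 as big → 0x4500
  top 4b → 0x4 → ldr [RR]
  rd: (w>>10)&0x3=0x1 → $1
  rs: (w>>8)&0x3=0x1 → $1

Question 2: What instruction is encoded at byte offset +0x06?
eor $2, $1

off 0x06: read e6 00 as big → 0xe600
  top 4b → 0xe → eor [RR]
  rd@[11:10]=0x1 ⇒ $1
  rs@[9:8]=0x2 ⇒ $2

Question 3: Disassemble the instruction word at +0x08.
[08] 61 00 → 0x6100
  opcode bits[15:12]=0x6: bor/RR
  [11:10] rd=0 = $0
  [9:8] rs=1 = $1

bor $1, $0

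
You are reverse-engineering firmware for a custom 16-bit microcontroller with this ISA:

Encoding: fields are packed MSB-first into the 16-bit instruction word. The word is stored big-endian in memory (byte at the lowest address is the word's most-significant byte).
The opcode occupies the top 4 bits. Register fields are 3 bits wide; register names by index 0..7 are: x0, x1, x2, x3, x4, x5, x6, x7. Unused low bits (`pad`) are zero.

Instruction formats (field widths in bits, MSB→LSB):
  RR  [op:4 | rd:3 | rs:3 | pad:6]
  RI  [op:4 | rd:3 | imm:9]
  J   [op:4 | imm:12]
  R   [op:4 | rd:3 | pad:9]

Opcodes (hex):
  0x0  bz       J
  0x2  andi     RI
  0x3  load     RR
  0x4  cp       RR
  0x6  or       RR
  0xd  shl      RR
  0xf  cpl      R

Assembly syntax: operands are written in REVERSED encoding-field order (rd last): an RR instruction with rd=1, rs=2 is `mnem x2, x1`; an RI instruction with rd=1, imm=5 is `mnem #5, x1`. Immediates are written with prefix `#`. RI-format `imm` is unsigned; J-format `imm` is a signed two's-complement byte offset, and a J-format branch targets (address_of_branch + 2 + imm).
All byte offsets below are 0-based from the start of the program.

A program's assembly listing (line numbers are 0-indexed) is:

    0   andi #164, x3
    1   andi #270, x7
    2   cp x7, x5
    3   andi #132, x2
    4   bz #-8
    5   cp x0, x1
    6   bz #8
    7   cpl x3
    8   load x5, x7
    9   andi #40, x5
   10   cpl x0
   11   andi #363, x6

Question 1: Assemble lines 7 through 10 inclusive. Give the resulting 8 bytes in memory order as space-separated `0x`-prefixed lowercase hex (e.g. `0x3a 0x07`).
L7: cpl op=0xf:4|rd=3:3|pad=0:9 ⇒ 0xf600 ⇒ big f6 00
L8: load op=0x3:4|rd=7:3|rs=5:3|pad=0:6 ⇒ 0x3f40 ⇒ big 3f 40
L9: andi op=0x2:4|rd=5:3|imm=40:9 ⇒ 0x2a28 ⇒ big 2a 28
L10: cpl op=0xf:4|rd=0:3|pad=0:9 ⇒ 0xf000 ⇒ big f0 00

0xf6 0x00 0x3f 0x40 0x2a 0x28 0xf0 0x00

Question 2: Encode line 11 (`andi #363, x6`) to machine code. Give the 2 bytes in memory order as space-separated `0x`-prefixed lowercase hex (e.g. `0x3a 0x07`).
line 11 (andi): pack op=0x2:4|rd=6:3|imm=363:9 = 0x2d6b; big→ 2d 6b

0x2d 0x6b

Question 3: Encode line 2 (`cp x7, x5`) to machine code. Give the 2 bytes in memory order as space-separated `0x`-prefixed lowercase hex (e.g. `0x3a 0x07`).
L2: cp op=0x4:4|rd=5:3|rs=7:3|pad=0:6 ⇒ 0x4bc0 ⇒ big 4b c0

0x4b 0xc0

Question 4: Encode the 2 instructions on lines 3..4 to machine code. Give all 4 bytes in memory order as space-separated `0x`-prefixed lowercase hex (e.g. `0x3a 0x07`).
L3: andi op=0x2:4|rd=2:3|imm=132:9 ⇒ 0x2484 ⇒ big 24 84
L4: bz op=0x0:4|imm=-8:12 ⇒ 0x0ff8 ⇒ big 0f f8

0x24 0x84 0x0f 0xf8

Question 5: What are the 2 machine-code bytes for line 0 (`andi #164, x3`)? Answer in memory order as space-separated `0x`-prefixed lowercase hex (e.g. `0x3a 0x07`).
L0: andi op=0x2:4|rd=3:3|imm=164:9 ⇒ 0x26a4 ⇒ big 26 a4

0x26 0xa4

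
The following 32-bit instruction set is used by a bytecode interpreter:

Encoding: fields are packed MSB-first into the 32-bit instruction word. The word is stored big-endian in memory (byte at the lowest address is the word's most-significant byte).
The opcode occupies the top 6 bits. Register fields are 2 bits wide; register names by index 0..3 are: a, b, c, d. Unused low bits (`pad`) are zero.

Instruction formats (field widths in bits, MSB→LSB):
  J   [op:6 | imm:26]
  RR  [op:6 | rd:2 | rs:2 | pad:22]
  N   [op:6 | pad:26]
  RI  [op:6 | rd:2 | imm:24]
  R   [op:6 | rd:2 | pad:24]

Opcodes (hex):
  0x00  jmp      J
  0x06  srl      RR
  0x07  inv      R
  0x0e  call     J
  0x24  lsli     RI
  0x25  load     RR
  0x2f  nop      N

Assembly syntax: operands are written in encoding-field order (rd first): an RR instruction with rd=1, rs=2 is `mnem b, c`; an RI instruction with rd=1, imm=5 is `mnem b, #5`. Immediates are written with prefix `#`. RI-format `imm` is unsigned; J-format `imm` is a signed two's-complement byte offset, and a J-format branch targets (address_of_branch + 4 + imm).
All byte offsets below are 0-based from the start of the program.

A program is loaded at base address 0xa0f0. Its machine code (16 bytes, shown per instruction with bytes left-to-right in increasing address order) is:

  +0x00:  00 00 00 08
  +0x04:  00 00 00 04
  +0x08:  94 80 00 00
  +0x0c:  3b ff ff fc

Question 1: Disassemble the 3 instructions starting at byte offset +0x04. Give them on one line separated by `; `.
[04] 00 00 00 04 → 0x00000004
  top 6b → 0x0 → jmp [J]
  [25:0] imm=4 = #4
[08] 94 80 00 00 → 0x94800000
  top 6b → 0x25 → load [RR]
  [25:24] rd=0 = a
  [23:22] rs=2 = c
[0c] 3b ff ff fc → 0x3bfffffc
  top 6b → 0xe → call [J]
  [25:0] imm=67108860 (s26→-4) = #-4

jmp #4; load a, c; call #-4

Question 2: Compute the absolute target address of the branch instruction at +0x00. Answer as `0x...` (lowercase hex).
off 0x00: read 00 00 00 08 as big → 0x00000008
  op=0x00000008>>26=0x0 ⇒ jmp (J)
  [25:0] imm=8 = #8
  target = base 0xa0f0 + off 0x00 + 4 + imm 8 = 0xa0fc

0xa0fc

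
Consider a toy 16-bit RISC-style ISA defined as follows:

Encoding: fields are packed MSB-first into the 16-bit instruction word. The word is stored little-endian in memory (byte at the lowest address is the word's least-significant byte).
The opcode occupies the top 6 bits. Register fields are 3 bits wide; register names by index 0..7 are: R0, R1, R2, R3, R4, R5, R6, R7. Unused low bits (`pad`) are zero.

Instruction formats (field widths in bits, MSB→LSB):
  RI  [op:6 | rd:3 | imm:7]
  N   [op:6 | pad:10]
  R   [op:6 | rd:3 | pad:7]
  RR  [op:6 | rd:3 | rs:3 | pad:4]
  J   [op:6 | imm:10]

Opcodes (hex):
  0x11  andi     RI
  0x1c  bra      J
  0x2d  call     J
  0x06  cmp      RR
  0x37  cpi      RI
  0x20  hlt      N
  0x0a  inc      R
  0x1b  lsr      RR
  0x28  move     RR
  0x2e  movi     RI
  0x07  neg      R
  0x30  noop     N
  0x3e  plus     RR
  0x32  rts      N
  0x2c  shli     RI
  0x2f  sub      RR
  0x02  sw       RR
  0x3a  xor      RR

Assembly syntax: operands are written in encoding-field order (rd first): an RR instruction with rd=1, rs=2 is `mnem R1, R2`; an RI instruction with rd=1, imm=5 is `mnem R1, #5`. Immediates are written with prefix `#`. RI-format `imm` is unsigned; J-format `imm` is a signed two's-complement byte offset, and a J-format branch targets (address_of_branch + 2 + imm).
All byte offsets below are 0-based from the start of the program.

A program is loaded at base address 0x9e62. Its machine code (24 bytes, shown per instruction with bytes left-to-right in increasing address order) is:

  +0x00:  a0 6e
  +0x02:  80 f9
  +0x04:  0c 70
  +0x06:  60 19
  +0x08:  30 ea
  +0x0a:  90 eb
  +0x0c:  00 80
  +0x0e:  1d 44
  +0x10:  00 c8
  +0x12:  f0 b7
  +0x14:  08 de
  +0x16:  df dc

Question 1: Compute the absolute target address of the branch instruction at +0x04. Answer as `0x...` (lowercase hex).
+0x04: 0c 70 ⇒ word 0x700c (little)
  op=0x700c>>10=0x1c ⇒ bra (J)
  imm@[9:0]=0xc ⇒ #12
  target = base 0x9e62 + off 0x04 + 2 + imm 12 = 0x9e74

0x9e74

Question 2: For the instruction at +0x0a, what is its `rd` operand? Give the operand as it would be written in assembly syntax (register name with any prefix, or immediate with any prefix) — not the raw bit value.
R7

+0x0a: 90 eb ⇒ word 0xeb90 (little)
  op=0xeb90>>10=0x3a ⇒ xor (RR)
  rd: (w>>7)&0x7=0x7 → R7
  rs: (w>>4)&0x7=0x1 → R1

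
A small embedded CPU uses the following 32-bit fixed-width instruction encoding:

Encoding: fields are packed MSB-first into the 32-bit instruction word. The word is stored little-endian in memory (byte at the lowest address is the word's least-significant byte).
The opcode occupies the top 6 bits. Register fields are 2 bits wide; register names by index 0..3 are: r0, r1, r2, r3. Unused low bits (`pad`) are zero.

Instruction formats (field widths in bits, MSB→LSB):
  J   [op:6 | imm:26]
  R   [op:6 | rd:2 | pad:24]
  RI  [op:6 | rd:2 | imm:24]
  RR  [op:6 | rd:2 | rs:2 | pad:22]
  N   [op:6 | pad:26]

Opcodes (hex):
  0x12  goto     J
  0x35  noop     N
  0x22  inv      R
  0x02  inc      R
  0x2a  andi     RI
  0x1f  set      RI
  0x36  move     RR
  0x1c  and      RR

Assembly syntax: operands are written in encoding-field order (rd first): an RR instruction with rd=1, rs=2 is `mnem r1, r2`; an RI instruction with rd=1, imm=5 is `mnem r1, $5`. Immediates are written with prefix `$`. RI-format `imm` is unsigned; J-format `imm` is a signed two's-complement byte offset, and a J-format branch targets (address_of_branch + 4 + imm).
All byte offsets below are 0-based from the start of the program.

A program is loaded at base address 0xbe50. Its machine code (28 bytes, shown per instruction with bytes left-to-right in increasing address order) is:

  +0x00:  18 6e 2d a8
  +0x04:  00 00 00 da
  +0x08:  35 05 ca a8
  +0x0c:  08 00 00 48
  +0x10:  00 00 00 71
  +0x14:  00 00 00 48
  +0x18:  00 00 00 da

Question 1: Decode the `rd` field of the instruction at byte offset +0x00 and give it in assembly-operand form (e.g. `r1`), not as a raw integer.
[00] 18 6e 2d a8 → 0xa82d6e18
  top 6b → 0x2a → andi [RI]
  [25:24] rd=0 = r0
  [23:0] imm=2977304 = $2977304

r0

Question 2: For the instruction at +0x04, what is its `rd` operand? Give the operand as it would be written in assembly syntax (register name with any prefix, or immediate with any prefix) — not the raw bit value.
off 0x04: read 00 00 00 da as little → 0xda000000
  opcode bits[31:26]=0x36: move/RR
  [25:24] rd=2 = r2
  [23:22] rs=0 = r0

r2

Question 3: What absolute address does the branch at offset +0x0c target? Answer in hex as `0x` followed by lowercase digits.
0xbe68

@+0c  little-endian(08 00 00 48) = 0x48000008
  top 6b → 0x12 → goto [J]
  imm@[25:0]=0x8 ⇒ $8
  target = base 0xbe50 + off 0x0c + 4 + imm 8 = 0xbe68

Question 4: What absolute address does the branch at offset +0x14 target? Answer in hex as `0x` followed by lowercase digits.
0xbe68

[14] 00 00 00 48 → 0x48000000
  opcode bits[31:26]=0x12: goto/J
  imm@[25:0]=0x0 ⇒ $0
  target = base 0xbe50 + off 0x14 + 4 + imm 0 = 0xbe68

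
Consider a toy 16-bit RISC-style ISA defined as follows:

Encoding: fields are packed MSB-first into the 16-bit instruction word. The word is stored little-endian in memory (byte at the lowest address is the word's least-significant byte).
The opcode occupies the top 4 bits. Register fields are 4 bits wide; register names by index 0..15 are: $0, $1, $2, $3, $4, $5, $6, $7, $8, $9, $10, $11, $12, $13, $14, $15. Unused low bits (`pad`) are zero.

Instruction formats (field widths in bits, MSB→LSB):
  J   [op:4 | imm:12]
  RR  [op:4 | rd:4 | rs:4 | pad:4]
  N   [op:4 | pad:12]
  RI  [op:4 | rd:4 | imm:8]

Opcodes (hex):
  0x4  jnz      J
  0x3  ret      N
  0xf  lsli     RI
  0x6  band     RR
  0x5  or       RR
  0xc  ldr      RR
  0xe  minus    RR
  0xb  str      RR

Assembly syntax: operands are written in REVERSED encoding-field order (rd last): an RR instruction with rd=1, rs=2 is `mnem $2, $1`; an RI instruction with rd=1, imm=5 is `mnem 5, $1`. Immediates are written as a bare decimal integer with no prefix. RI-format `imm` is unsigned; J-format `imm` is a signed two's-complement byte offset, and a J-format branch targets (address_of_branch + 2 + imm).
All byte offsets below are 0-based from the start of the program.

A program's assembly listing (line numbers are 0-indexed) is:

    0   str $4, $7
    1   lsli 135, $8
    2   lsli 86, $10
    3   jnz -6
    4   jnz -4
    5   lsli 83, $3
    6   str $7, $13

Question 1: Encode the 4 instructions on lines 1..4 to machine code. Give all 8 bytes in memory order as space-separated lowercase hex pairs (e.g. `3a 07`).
87 f8 56 fa fa 4f fc 4f

line 1 (lsli): pack op=0xf:4|rd=8:4|imm=135:8 = 0xf887; little→ 87 f8
line 2 (lsli): pack op=0xf:4|rd=10:4|imm=86:8 = 0xfa56; little→ 56 fa
line 3 (jnz): pack op=0x4:4|imm=-6:12 = 0x4ffa; little→ fa 4f
line 4 (jnz): pack op=0x4:4|imm=-4:12 = 0x4ffc; little→ fc 4f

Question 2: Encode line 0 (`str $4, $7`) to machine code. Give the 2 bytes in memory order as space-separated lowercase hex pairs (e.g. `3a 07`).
line 0 (str): pack op=0xb:4|rd=7:4|rs=4:4|pad=0:4 = 0xb740; little→ 40 b7

40 b7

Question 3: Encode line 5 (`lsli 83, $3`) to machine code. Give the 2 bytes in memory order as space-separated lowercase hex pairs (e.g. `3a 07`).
L5: lsli op=0xf:4|rd=3:4|imm=83:8 ⇒ 0xf353 ⇒ little 53 f3

53 f3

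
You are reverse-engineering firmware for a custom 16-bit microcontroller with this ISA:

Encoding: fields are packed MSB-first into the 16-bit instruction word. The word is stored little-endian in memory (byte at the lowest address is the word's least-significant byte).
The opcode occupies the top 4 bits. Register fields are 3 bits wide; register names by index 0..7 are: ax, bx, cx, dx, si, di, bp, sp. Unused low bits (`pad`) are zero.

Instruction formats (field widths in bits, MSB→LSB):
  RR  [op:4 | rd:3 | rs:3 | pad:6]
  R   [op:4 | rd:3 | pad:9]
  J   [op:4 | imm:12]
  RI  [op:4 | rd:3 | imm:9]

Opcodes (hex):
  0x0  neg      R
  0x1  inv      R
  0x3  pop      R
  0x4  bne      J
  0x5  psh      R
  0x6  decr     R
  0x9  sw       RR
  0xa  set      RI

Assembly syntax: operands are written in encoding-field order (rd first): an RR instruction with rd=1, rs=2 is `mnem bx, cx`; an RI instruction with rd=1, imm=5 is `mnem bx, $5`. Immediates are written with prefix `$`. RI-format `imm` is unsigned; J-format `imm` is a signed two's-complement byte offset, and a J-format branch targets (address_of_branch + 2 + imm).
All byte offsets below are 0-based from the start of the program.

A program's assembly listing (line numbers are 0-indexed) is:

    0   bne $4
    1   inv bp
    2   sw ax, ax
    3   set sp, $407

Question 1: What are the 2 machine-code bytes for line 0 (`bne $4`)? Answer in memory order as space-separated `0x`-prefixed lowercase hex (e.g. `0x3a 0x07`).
L0: bne op=0x4:4|imm=4:12 ⇒ 0x4004 ⇒ little 04 40

0x04 0x40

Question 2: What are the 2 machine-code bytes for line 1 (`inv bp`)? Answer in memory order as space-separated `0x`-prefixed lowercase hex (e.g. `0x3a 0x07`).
0x00 0x1c

line 1 (inv): pack op=0x1:4|rd=6:3|pad=0:9 = 0x1c00; little→ 00 1c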